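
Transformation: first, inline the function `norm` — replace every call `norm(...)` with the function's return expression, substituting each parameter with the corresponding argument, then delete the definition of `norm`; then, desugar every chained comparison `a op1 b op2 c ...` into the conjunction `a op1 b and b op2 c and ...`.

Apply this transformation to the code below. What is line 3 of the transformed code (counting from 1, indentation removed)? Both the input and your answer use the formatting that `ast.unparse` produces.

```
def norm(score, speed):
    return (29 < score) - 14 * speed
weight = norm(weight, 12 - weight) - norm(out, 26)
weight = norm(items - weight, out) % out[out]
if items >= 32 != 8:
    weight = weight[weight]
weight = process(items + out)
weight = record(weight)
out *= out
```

if items >= 32 and 32 != 8:

Transformed code:
weight = (29 < weight) - 14 * (12 - weight) - ((29 < out) - 14 * 26)
weight = ((29 < items - weight) - 14 * out) % out[out]
if items >= 32 and 32 != 8:
    weight = weight[weight]
weight = process(items + out)
weight = record(weight)
out *= out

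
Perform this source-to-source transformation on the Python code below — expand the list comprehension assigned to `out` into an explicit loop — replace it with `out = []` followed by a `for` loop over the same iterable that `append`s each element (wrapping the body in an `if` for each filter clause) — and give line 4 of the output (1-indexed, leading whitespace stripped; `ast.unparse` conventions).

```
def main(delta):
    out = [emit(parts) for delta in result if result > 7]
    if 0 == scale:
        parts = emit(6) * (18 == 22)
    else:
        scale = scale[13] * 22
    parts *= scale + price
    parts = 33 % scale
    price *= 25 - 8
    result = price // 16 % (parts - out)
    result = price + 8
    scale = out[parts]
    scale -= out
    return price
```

Transformed code:
def main(delta):
    out = []
    for delta in result:
        if result > 7:
            out.append(emit(parts))
    if 0 == scale:
        parts = emit(6) * (18 == 22)
    else:
        scale = scale[13] * 22
    parts *= scale + price
    parts = 33 % scale
    price *= 25 - 8
    result = price // 16 % (parts - out)
    result = price + 8
    scale = out[parts]
    scale -= out
    return price

if result > 7:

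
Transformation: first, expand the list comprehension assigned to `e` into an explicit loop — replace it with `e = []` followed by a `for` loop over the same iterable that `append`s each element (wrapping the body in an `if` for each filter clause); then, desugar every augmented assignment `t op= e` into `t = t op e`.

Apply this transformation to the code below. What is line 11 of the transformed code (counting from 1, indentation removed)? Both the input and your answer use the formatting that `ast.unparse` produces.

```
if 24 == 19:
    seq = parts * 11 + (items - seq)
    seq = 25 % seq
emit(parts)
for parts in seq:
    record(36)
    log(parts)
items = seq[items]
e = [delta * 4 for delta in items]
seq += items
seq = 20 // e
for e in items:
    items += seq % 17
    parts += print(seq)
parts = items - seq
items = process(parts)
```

Transformed code:
if 24 == 19:
    seq = parts * 11 + (items - seq)
    seq = 25 % seq
emit(parts)
for parts in seq:
    record(36)
    log(parts)
items = seq[items]
e = []
for delta in items:
    e.append(delta * 4)
seq = seq + items
seq = 20 // e
for e in items:
    items = items + seq % 17
    parts = parts + print(seq)
parts = items - seq
items = process(parts)

e.append(delta * 4)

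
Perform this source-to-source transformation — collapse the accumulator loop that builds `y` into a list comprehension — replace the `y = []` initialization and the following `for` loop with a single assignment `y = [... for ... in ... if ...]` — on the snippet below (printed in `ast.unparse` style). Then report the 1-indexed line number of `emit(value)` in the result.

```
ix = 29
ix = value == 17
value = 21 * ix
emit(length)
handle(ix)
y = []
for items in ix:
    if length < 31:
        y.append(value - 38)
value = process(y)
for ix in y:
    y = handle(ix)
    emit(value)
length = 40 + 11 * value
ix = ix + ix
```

10

Transformed code:
ix = 29
ix = value == 17
value = 21 * ix
emit(length)
handle(ix)
y = [value - 38 for items in ix if length < 31]
value = process(y)
for ix in y:
    y = handle(ix)
    emit(value)
length = 40 + 11 * value
ix = ix + ix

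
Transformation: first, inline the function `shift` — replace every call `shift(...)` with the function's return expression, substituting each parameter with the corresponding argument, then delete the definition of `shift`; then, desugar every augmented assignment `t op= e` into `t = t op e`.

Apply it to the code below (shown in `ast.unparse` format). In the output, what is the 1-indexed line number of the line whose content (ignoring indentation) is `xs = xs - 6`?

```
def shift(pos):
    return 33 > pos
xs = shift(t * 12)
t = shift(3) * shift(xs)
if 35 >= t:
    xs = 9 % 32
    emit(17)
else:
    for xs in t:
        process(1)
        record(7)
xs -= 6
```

10

Transformed code:
xs = 33 > t * 12
t = (33 > 3) * (33 > xs)
if 35 >= t:
    xs = 9 % 32
    emit(17)
else:
    for xs in t:
        process(1)
        record(7)
xs = xs - 6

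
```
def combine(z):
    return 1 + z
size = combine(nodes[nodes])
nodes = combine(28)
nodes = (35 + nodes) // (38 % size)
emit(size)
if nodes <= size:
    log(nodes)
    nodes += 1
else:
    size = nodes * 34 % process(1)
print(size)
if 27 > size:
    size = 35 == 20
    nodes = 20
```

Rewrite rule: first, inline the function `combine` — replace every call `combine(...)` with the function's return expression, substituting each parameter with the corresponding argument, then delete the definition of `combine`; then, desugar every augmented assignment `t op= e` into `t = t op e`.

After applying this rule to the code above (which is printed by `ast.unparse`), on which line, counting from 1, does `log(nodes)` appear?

6

Transformed code:
size = 1 + nodes[nodes]
nodes = 1 + 28
nodes = (35 + nodes) // (38 % size)
emit(size)
if nodes <= size:
    log(nodes)
    nodes = nodes + 1
else:
    size = nodes * 34 % process(1)
print(size)
if 27 > size:
    size = 35 == 20
    nodes = 20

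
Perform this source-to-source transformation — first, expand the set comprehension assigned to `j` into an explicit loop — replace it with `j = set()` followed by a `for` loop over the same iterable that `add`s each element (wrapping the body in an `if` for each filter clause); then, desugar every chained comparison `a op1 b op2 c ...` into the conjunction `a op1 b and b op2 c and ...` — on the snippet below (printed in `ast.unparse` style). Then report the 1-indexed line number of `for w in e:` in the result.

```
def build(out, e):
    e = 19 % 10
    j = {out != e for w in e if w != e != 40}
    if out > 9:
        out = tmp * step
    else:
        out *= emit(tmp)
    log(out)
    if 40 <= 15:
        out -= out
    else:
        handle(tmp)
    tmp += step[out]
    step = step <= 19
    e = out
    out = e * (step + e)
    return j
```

Transformed code:
def build(out, e):
    e = 19 % 10
    j = set()
    for w in e:
        if w != e and e != 40:
            j.add(out != e)
    if out > 9:
        out = tmp * step
    else:
        out *= emit(tmp)
    log(out)
    if 40 <= 15:
        out -= out
    else:
        handle(tmp)
    tmp += step[out]
    step = step <= 19
    e = out
    out = e * (step + e)
    return j

4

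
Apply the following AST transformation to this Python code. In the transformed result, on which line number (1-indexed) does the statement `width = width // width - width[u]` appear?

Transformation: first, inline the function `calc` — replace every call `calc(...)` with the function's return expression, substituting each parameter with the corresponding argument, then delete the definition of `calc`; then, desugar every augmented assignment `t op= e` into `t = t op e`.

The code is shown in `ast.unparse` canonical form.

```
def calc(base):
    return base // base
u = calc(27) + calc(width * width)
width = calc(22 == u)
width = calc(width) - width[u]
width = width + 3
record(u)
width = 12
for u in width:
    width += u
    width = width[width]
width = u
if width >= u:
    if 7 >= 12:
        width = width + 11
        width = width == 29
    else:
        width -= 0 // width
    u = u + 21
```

Transformed code:
u = 27 // 27 + width * width // (width * width)
width = (22 == u) // (22 == u)
width = width // width - width[u]
width = width + 3
record(u)
width = 12
for u in width:
    width = width + u
    width = width[width]
width = u
if width >= u:
    if 7 >= 12:
        width = width + 11
        width = width == 29
    else:
        width = width - 0 // width
    u = u + 21

3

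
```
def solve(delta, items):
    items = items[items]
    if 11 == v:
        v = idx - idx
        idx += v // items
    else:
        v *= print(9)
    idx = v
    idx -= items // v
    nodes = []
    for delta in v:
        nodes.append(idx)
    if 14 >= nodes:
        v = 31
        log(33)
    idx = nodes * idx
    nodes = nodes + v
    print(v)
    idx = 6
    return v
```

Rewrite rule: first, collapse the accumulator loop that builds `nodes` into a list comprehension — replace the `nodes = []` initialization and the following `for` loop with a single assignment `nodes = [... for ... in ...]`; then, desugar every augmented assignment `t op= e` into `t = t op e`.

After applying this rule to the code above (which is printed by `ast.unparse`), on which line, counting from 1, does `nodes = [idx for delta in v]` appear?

Transformed code:
def solve(delta, items):
    items = items[items]
    if 11 == v:
        v = idx - idx
        idx = idx + v // items
    else:
        v = v * print(9)
    idx = v
    idx = idx - items // v
    nodes = [idx for delta in v]
    if 14 >= nodes:
        v = 31
        log(33)
    idx = nodes * idx
    nodes = nodes + v
    print(v)
    idx = 6
    return v

10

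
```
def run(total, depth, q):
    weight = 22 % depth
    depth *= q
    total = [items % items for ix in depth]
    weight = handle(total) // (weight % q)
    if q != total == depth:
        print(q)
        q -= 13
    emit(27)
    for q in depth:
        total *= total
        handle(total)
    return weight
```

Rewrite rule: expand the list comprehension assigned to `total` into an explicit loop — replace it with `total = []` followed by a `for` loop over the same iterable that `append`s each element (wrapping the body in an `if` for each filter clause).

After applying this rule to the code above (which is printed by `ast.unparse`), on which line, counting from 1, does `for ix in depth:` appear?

Transformed code:
def run(total, depth, q):
    weight = 22 % depth
    depth *= q
    total = []
    for ix in depth:
        total.append(items % items)
    weight = handle(total) // (weight % q)
    if q != total == depth:
        print(q)
        q -= 13
    emit(27)
    for q in depth:
        total *= total
        handle(total)
    return weight

5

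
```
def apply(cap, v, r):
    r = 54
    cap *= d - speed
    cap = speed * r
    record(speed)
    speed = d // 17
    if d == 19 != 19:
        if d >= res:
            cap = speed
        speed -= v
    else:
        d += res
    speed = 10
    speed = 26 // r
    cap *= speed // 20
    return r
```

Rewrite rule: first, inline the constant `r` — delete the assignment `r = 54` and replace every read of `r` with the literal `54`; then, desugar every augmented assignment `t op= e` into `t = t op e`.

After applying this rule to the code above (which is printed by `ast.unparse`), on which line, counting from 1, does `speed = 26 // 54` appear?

Transformed code:
def apply(cap, v, r):
    cap = cap * (d - speed)
    cap = speed * 54
    record(speed)
    speed = d // 17
    if d == 19 != 19:
        if d >= res:
            cap = speed
        speed = speed - v
    else:
        d = d + res
    speed = 10
    speed = 26 // 54
    cap = cap * (speed // 20)
    return 54

13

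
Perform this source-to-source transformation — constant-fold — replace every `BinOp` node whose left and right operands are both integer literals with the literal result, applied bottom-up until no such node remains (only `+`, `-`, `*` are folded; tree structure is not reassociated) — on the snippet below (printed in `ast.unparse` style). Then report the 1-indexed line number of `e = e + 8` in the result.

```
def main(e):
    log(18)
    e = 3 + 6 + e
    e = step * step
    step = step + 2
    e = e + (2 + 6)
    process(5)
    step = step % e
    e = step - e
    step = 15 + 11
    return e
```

6

Transformed code:
def main(e):
    log(18)
    e = 9 + e
    e = step * step
    step = step + 2
    e = e + 8
    process(5)
    step = step % e
    e = step - e
    step = 26
    return e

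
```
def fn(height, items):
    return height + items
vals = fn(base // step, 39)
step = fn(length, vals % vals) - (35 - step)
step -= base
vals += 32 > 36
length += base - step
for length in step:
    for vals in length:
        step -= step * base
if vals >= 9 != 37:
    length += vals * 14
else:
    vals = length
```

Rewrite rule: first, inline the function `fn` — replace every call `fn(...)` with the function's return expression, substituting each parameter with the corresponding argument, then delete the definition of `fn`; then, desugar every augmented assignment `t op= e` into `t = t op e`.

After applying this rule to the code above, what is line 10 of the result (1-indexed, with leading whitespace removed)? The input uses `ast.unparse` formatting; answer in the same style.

Transformed code:
vals = base // step + 39
step = length + vals % vals - (35 - step)
step = step - base
vals = vals + (32 > 36)
length = length + (base - step)
for length in step:
    for vals in length:
        step = step - step * base
if vals >= 9 != 37:
    length = length + vals * 14
else:
    vals = length

length = length + vals * 14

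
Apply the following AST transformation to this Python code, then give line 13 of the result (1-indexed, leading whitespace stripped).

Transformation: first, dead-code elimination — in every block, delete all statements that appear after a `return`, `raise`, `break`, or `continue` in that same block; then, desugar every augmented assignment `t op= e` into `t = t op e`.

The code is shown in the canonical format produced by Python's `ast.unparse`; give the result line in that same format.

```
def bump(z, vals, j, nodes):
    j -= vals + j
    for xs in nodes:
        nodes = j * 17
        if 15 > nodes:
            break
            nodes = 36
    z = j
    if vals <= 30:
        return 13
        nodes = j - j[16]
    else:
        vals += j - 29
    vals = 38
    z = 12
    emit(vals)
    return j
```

Transformed code:
def bump(z, vals, j, nodes):
    j = j - (vals + j)
    for xs in nodes:
        nodes = j * 17
        if 15 > nodes:
            break
    z = j
    if vals <= 30:
        return 13
    else:
        vals = vals + (j - 29)
    vals = 38
    z = 12
    emit(vals)
    return j

z = 12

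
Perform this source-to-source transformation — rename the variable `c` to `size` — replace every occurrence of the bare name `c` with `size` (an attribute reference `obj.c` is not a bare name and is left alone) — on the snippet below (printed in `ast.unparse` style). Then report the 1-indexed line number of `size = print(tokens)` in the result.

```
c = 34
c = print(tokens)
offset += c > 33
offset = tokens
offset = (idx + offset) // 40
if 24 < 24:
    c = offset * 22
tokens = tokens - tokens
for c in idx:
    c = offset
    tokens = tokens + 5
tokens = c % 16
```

2

Transformed code:
size = 34
size = print(tokens)
offset += size > 33
offset = tokens
offset = (idx + offset) // 40
if 24 < 24:
    size = offset * 22
tokens = tokens - tokens
for size in idx:
    size = offset
    tokens = tokens + 5
tokens = size % 16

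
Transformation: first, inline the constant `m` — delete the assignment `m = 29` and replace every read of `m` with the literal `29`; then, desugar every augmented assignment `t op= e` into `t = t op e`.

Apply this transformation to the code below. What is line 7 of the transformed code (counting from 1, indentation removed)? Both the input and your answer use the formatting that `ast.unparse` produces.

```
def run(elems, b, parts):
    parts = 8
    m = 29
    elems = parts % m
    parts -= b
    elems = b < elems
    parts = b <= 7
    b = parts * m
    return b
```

Transformed code:
def run(elems, b, parts):
    parts = 8
    elems = parts % 29
    parts = parts - b
    elems = b < elems
    parts = b <= 7
    b = parts * 29
    return b

b = parts * 29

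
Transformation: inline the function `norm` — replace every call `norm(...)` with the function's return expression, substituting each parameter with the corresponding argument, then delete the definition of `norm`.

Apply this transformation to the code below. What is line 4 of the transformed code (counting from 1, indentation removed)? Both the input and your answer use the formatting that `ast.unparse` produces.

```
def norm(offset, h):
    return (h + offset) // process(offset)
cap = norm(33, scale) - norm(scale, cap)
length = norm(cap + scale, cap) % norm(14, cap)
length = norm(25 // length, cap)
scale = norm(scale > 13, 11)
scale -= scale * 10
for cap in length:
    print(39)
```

Transformed code:
cap = (scale + 33) // process(33) - (cap + scale) // process(scale)
length = (cap + (cap + scale)) // process(cap + scale) % ((cap + 14) // process(14))
length = (cap + 25 // length) // process(25 // length)
scale = (11 + (scale > 13)) // process(scale > 13)
scale -= scale * 10
for cap in length:
    print(39)

scale = (11 + (scale > 13)) // process(scale > 13)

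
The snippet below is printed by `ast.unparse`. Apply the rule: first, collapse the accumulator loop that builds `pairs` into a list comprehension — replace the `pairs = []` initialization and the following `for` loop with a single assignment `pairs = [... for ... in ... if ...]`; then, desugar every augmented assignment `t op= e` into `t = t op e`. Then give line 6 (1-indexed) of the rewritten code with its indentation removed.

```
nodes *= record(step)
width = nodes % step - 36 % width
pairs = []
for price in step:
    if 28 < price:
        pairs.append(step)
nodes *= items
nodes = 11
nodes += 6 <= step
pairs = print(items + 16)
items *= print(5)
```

Transformed code:
nodes = nodes * record(step)
width = nodes % step - 36 % width
pairs = [step for price in step if 28 < price]
nodes = nodes * items
nodes = 11
nodes = nodes + (6 <= step)
pairs = print(items + 16)
items = items * print(5)

nodes = nodes + (6 <= step)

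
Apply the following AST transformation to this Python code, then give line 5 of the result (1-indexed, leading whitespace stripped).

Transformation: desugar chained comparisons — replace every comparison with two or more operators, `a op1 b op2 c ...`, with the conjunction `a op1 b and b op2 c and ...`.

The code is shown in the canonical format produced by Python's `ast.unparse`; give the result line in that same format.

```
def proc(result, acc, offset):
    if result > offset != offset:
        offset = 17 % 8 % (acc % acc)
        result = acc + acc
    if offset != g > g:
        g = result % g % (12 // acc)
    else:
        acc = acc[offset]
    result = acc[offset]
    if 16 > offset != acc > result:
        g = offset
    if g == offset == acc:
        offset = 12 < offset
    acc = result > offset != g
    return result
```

if offset != g and g > g:

Transformed code:
def proc(result, acc, offset):
    if result > offset and offset != offset:
        offset = 17 % 8 % (acc % acc)
        result = acc + acc
    if offset != g and g > g:
        g = result % g % (12 // acc)
    else:
        acc = acc[offset]
    result = acc[offset]
    if 16 > offset and offset != acc and (acc > result):
        g = offset
    if g == offset and offset == acc:
        offset = 12 < offset
    acc = result > offset and offset != g
    return result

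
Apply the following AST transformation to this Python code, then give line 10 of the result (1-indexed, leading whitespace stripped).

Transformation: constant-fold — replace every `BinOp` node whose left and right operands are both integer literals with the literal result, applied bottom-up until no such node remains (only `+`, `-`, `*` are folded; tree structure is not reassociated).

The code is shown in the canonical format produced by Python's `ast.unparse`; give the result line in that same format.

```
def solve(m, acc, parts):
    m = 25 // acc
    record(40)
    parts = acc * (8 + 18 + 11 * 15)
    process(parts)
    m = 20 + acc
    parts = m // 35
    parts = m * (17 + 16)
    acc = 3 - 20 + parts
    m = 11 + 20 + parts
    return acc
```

Transformed code:
def solve(m, acc, parts):
    m = 25 // acc
    record(40)
    parts = acc * 191
    process(parts)
    m = 20 + acc
    parts = m // 35
    parts = m * 33
    acc = -17 + parts
    m = 31 + parts
    return acc

m = 31 + parts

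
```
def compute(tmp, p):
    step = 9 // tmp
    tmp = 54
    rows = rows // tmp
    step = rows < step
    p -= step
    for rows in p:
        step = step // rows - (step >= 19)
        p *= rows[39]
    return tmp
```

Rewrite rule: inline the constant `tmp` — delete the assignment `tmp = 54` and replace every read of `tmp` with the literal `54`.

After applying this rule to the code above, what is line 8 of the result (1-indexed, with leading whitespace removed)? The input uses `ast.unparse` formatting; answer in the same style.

p *= rows[39]

Transformed code:
def compute(tmp, p):
    step = 9 // 54
    rows = rows // 54
    step = rows < step
    p -= step
    for rows in p:
        step = step // rows - (step >= 19)
        p *= rows[39]
    return 54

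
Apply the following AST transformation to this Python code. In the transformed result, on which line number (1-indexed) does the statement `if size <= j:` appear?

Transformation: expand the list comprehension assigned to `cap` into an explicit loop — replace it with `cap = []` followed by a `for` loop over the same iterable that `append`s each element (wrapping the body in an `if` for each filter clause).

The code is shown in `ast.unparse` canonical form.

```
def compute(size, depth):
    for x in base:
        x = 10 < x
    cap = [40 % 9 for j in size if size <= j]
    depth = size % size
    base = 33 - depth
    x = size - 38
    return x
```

Transformed code:
def compute(size, depth):
    for x in base:
        x = 10 < x
    cap = []
    for j in size:
        if size <= j:
            cap.append(40 % 9)
    depth = size % size
    base = 33 - depth
    x = size - 38
    return x

6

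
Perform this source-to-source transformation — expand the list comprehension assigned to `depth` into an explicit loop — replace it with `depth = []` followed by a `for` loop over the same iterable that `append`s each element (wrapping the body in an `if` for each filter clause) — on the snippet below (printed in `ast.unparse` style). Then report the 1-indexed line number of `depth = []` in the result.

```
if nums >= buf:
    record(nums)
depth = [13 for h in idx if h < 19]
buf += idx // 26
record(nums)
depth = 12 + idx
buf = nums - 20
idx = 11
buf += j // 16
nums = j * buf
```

Transformed code:
if nums >= buf:
    record(nums)
depth = []
for h in idx:
    if h < 19:
        depth.append(13)
buf += idx // 26
record(nums)
depth = 12 + idx
buf = nums - 20
idx = 11
buf += j // 16
nums = j * buf

3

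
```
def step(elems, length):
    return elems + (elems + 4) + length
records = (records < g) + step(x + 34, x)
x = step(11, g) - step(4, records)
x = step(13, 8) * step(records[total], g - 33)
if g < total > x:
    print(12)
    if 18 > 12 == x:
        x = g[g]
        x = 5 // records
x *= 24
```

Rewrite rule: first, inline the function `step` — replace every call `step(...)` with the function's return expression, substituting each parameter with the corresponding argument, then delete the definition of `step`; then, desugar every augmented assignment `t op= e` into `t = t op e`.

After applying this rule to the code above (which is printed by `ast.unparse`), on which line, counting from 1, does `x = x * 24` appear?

Transformed code:
records = (records < g) + (x + 34 + (x + 34 + 4) + x)
x = 11 + (11 + 4) + g - (4 + (4 + 4) + records)
x = (13 + (13 + 4) + 8) * (records[total] + (records[total] + 4) + (g - 33))
if g < total > x:
    print(12)
    if 18 > 12 == x:
        x = g[g]
        x = 5 // records
x = x * 24

9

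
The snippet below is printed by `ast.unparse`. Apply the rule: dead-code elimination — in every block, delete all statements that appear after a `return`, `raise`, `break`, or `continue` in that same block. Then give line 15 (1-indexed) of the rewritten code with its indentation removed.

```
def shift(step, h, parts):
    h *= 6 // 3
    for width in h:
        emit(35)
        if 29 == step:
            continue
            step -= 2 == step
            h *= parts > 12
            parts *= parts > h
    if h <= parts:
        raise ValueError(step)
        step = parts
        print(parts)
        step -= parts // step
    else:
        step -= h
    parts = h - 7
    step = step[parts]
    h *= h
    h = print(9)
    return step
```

return step

Transformed code:
def shift(step, h, parts):
    h *= 6 // 3
    for width in h:
        emit(35)
        if 29 == step:
            continue
    if h <= parts:
        raise ValueError(step)
    else:
        step -= h
    parts = h - 7
    step = step[parts]
    h *= h
    h = print(9)
    return step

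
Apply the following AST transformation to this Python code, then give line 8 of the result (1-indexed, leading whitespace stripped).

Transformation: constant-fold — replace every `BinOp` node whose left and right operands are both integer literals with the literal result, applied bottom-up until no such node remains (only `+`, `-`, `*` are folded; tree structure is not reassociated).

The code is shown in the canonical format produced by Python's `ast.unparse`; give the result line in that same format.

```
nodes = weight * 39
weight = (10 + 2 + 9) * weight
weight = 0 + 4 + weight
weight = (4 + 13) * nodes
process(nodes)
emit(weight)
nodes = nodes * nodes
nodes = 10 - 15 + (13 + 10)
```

Transformed code:
nodes = weight * 39
weight = 21 * weight
weight = 4 + weight
weight = 17 * nodes
process(nodes)
emit(weight)
nodes = nodes * nodes
nodes = 18

nodes = 18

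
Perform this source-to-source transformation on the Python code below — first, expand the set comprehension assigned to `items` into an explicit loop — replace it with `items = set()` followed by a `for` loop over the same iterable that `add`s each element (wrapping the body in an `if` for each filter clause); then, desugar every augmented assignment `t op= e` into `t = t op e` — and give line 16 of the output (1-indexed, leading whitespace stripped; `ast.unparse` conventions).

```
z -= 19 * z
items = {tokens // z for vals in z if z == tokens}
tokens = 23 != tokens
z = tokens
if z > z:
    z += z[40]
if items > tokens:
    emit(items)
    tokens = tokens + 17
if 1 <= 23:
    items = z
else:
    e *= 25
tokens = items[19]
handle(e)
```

Transformed code:
z = z - 19 * z
items = set()
for vals in z:
    if z == tokens:
        items.add(tokens // z)
tokens = 23 != tokens
z = tokens
if z > z:
    z = z + z[40]
if items > tokens:
    emit(items)
    tokens = tokens + 17
if 1 <= 23:
    items = z
else:
    e = e * 25
tokens = items[19]
handle(e)

e = e * 25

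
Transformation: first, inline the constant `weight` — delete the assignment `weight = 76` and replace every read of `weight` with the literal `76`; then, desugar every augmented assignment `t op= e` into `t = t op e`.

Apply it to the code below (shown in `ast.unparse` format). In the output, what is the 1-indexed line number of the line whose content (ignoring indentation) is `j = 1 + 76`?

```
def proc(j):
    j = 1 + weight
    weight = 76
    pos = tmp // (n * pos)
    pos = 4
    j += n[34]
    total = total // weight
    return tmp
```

2

Transformed code:
def proc(j):
    j = 1 + 76
    pos = tmp // (n * pos)
    pos = 4
    j = j + n[34]
    total = total // 76
    return tmp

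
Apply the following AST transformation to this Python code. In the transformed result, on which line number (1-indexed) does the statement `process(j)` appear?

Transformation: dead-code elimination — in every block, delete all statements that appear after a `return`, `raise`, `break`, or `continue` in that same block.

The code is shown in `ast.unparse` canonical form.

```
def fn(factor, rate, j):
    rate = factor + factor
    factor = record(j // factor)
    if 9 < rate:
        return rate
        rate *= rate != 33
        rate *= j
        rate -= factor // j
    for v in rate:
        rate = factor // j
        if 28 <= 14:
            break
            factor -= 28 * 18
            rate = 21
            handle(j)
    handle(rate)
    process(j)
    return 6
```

11

Transformed code:
def fn(factor, rate, j):
    rate = factor + factor
    factor = record(j // factor)
    if 9 < rate:
        return rate
    for v in rate:
        rate = factor // j
        if 28 <= 14:
            break
    handle(rate)
    process(j)
    return 6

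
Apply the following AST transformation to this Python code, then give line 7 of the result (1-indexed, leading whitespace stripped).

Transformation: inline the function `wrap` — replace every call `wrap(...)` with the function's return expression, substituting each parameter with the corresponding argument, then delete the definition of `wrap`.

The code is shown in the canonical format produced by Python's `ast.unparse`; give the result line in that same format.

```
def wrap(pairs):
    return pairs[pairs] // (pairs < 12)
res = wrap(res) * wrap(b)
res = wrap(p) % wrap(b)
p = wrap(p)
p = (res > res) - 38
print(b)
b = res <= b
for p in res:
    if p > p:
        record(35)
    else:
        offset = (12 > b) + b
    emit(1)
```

Transformed code:
res = res[res] // (res < 12) * (b[b] // (b < 12))
res = p[p] // (p < 12) % (b[b] // (b < 12))
p = p[p] // (p < 12)
p = (res > res) - 38
print(b)
b = res <= b
for p in res:
    if p > p:
        record(35)
    else:
        offset = (12 > b) + b
    emit(1)

for p in res:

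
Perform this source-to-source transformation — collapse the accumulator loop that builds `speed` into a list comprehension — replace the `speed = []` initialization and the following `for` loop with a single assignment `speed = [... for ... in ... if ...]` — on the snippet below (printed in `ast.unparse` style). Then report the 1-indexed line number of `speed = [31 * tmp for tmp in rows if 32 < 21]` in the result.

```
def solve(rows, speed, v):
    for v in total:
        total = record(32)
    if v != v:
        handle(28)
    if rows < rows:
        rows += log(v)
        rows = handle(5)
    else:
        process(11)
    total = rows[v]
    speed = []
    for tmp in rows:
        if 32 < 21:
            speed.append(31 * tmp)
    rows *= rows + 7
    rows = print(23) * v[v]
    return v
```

Transformed code:
def solve(rows, speed, v):
    for v in total:
        total = record(32)
    if v != v:
        handle(28)
    if rows < rows:
        rows += log(v)
        rows = handle(5)
    else:
        process(11)
    total = rows[v]
    speed = [31 * tmp for tmp in rows if 32 < 21]
    rows *= rows + 7
    rows = print(23) * v[v]
    return v

12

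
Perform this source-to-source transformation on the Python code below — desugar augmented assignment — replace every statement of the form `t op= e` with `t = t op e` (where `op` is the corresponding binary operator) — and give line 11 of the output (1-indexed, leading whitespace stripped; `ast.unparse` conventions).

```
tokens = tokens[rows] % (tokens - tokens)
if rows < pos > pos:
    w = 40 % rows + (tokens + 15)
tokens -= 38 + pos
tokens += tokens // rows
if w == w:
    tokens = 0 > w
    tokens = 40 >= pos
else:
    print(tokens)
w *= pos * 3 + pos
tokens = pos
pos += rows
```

w = w * (pos * 3 + pos)

Transformed code:
tokens = tokens[rows] % (tokens - tokens)
if rows < pos > pos:
    w = 40 % rows + (tokens + 15)
tokens = tokens - (38 + pos)
tokens = tokens + tokens // rows
if w == w:
    tokens = 0 > w
    tokens = 40 >= pos
else:
    print(tokens)
w = w * (pos * 3 + pos)
tokens = pos
pos = pos + rows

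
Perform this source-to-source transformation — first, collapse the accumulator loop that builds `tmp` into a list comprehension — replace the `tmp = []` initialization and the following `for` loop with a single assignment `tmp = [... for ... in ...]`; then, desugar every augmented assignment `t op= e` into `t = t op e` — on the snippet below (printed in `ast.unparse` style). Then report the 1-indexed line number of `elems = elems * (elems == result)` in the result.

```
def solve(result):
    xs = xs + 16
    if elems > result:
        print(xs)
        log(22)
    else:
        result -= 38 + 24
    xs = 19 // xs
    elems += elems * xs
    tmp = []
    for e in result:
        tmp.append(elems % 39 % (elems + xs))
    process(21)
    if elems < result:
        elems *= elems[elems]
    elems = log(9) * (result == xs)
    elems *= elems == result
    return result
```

Transformed code:
def solve(result):
    xs = xs + 16
    if elems > result:
        print(xs)
        log(22)
    else:
        result = result - (38 + 24)
    xs = 19 // xs
    elems = elems + elems * xs
    tmp = [elems % 39 % (elems + xs) for e in result]
    process(21)
    if elems < result:
        elems = elems * elems[elems]
    elems = log(9) * (result == xs)
    elems = elems * (elems == result)
    return result

15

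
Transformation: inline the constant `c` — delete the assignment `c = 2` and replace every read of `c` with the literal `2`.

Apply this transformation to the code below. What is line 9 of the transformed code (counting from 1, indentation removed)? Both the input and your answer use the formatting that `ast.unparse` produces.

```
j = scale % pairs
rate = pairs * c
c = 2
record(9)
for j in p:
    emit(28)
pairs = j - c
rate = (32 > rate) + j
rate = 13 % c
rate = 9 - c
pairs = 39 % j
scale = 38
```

rate = 9 - 2

Transformed code:
j = scale % pairs
rate = pairs * 2
record(9)
for j in p:
    emit(28)
pairs = j - 2
rate = (32 > rate) + j
rate = 13 % 2
rate = 9 - 2
pairs = 39 % j
scale = 38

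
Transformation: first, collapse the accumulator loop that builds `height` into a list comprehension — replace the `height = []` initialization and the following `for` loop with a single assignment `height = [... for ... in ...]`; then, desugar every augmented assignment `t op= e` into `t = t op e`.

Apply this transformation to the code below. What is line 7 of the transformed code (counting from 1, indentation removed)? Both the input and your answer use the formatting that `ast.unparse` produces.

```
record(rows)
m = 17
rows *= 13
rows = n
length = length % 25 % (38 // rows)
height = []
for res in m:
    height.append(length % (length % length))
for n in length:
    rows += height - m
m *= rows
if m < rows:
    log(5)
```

for n in length:

Transformed code:
record(rows)
m = 17
rows = rows * 13
rows = n
length = length % 25 % (38 // rows)
height = [length % (length % length) for res in m]
for n in length:
    rows = rows + (height - m)
m = m * rows
if m < rows:
    log(5)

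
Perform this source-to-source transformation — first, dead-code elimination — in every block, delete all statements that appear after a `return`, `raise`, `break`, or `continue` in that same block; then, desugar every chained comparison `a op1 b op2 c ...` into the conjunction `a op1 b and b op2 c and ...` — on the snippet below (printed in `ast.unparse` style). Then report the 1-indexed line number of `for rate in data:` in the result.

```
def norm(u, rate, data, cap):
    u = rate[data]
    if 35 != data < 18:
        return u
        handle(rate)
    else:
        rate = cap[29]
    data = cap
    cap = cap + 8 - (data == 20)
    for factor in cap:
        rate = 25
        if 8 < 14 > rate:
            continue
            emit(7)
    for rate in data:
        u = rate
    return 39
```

13

Transformed code:
def norm(u, rate, data, cap):
    u = rate[data]
    if 35 != data and data < 18:
        return u
    else:
        rate = cap[29]
    data = cap
    cap = cap + 8 - (data == 20)
    for factor in cap:
        rate = 25
        if 8 < 14 and 14 > rate:
            continue
    for rate in data:
        u = rate
    return 39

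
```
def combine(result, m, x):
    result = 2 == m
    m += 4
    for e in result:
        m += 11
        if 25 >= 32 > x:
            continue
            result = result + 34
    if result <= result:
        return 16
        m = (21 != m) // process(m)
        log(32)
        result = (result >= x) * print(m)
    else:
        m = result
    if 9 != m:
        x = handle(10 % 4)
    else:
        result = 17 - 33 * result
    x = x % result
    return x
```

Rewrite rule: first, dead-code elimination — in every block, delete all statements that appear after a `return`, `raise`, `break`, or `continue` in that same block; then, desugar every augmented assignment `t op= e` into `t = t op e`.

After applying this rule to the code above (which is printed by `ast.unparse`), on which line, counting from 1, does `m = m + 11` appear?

5

Transformed code:
def combine(result, m, x):
    result = 2 == m
    m = m + 4
    for e in result:
        m = m + 11
        if 25 >= 32 > x:
            continue
    if result <= result:
        return 16
    else:
        m = result
    if 9 != m:
        x = handle(10 % 4)
    else:
        result = 17 - 33 * result
    x = x % result
    return x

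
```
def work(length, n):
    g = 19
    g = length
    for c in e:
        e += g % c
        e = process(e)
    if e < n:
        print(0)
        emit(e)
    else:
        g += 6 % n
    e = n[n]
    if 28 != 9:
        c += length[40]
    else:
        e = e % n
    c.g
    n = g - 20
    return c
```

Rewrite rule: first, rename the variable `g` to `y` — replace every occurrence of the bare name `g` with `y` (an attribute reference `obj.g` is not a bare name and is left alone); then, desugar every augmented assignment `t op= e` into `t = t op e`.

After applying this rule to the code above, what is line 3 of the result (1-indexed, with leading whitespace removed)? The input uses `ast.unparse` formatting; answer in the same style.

y = length

Transformed code:
def work(length, n):
    y = 19
    y = length
    for c in e:
        e = e + y % c
        e = process(e)
    if e < n:
        print(0)
        emit(e)
    else:
        y = y + 6 % n
    e = n[n]
    if 28 != 9:
        c = c + length[40]
    else:
        e = e % n
    c.g
    n = y - 20
    return c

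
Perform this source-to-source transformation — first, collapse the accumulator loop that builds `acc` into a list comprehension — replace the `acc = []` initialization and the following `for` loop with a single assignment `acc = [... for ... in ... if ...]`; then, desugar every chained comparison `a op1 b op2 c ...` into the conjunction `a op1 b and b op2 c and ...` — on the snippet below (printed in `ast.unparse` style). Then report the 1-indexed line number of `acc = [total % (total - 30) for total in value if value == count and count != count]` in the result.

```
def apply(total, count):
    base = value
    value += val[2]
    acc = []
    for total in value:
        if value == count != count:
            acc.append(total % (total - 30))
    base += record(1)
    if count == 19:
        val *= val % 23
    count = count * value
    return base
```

Transformed code:
def apply(total, count):
    base = value
    value += val[2]
    acc = [total % (total - 30) for total in value if value == count and count != count]
    base += record(1)
    if count == 19:
        val *= val % 23
    count = count * value
    return base

4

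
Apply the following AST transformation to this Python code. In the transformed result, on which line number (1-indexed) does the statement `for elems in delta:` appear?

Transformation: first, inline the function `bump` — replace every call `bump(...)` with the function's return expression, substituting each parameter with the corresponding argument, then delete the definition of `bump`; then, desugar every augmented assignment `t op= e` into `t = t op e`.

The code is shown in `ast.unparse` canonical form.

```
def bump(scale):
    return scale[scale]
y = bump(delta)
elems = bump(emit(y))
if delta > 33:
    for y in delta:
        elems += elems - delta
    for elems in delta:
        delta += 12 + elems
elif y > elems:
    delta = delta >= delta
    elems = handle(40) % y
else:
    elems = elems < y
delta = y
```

6

Transformed code:
y = delta[delta]
elems = emit(y)[emit(y)]
if delta > 33:
    for y in delta:
        elems = elems + (elems - delta)
    for elems in delta:
        delta = delta + (12 + elems)
elif y > elems:
    delta = delta >= delta
    elems = handle(40) % y
else:
    elems = elems < y
delta = y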